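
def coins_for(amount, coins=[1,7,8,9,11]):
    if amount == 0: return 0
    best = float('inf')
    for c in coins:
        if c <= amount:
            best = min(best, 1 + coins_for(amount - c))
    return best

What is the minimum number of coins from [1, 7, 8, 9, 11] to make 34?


Building up with DP:
coins_for(0) = 0
coins_for(1) = min(1+coins_for(0)=1+0=1) = 1
coins_for(2) = min(1+coins_for(1)=1+1=2) = 2
coins_for(3) = min(1+coins_for(2)=1+2=3) = 3
coins_for(4) = min(1+coins_for(3)=1+3=4) = 4
coins_for(5) = min(1+coins_for(4)=1+4=5) = 5
coins_for(6) = min(1+coins_for(5)=1+5=6) = 6
coins_for(7) = min(1+coins_for(6)=1+6=7, 1+coins_for(0)=1+0=1) = 1
coins_for(8) = min(1+coins_for(7)=1+1=2, 1+coins_for(1)=1+1=2, 1+coins_for(0)=1+0=1) = 1
coins_for(9) = min(1+coins_for(8)=1+1=2, 1+coins_for(2)=1+2=3, 1+coins_for(1)=1+1=2, 1+coins_for(0)=1+0=1) = 1
coins_for(10) = min(1+coins_for(9)=1+1=2, 1+coins_for(3)=1+3=4, 1+coins_for(2)=1+2=3, 1+coins_for(1)=1+1=2) = 2
coins_for(11) = min(1+coins_for(10)=1+2=3, 1+coins_for(4)=1+4=5, 1+coins_for(3)=1+3=4, 1+coins_for(2)=1+2=3, 1+coins_for(0)=1+0=1) = 1
coins_for(12) = min(1+coins_for(11)=1+1=2, 1+coins_for(5)=1+5=6, 1+coins_for(4)=1+4=5, 1+coins_for(3)=1+3=4, 1+coins_for(1)=1+1=2) = 2
coins_for(13) = min(1+coins_for(12)=1+2=3, 1+coins_for(6)=1+6=7, 1+coins_for(5)=1+5=6, 1+coins_for(4)=1+4=5, 1+coins_for(2)=1+2=3) = 3
coins_for(14) = min(1+coins_for(13)=1+3=4, 1+coins_for(7)=1+1=2, 1+coins_for(6)=1+6=7, 1+coins_for(5)=1+5=6, 1+coins_for(3)=1+3=4) = 2
coins_for(15) = min(1+coins_for(14)=1+2=3, 1+coins_for(8)=1+1=2, 1+coins_for(7)=1+1=2, 1+coins_for(6)=1+6=7, 1+coins_for(4)=1+4=5) = 2
coins_for(16) = min(1+coins_for(15)=1+2=3, 1+coins_for(9)=1+1=2, 1+coins_for(8)=1+1=2, 1+coins_for(7)=1+1=2, 1+coins_for(5)=1+5=6) = 2
coins_for(17) = min(1+coins_for(16)=1+2=3, 1+coins_for(10)=1+2=3, 1+coins_for(9)=1+1=2, 1+coins_for(8)=1+1=2, 1+coins_for(6)=1+6=7) = 2
coins_for(18) = min(1+coins_for(17)=1+2=3, 1+coins_for(11)=1+1=2, 1+coins_for(10)=1+2=3, 1+coins_for(9)=1+1=2, 1+coins_for(7)=1+1=2) = 2
coins_for(19) = min(1+coins_for(18)=1+2=3, 1+coins_for(12)=1+2=3, 1+coins_for(11)=1+1=2, 1+coins_for(10)=1+2=3, 1+coins_for(8)=1+1=2) = 2
coins_for(20) = min(1+coins_for(19)=1+2=3, 1+coins_for(13)=1+3=4, 1+coins_for(12)=1+2=3, 1+coins_for(11)=1+1=2, 1+coins_for(9)=1+1=2) = 2
coins_for(21) = min(1+coins_for(20)=1+2=3, 1+coins_for(14)=1+2=3, 1+coins_for(13)=1+3=4, 1+coins_for(12)=1+2=3, 1+coins_for(10)=1+2=3) = 3
coins_for(22) = min(1+coins_for(21)=1+3=4, 1+coins_for(15)=1+2=3, 1+coins_for(14)=1+2=3, 1+coins_for(13)=1+3=4, 1+coins_for(11)=1+1=2) = 2
coins_for(23) = min(1+coins_for(22)=1+2=3, 1+coins_for(16)=1+2=3, 1+coins_for(15)=1+2=3, 1+coins_for(14)=1+2=3, 1+coins_for(12)=1+2=3) = 3
coins_for(24) = min(1+coins_for(23)=1+3=4, 1+coins_for(17)=1+2=3, 1+coins_for(16)=1+2=3, 1+coins_for(15)=1+2=3, 1+coins_for(13)=1+3=4) = 3
coins_for(25) = min(1+coins_for(24)=1+3=4, 1+coins_for(18)=1+2=3, 1+coins_for(17)=1+2=3, 1+coins_for(16)=1+2=3, 1+coins_for(14)=1+2=3) = 3
coins_for(26) = min(1+coins_for(25)=1+3=4, 1+coins_for(19)=1+2=3, 1+coins_for(18)=1+2=3, 1+coins_for(17)=1+2=3, 1+coins_for(15)=1+2=3) = 3
coins_for(27) = min(1+coins_for(26)=1+3=4, 1+coins_for(20)=1+2=3, 1+coins_for(19)=1+2=3, 1+coins_for(18)=1+2=3, 1+coins_for(16)=1+2=3) = 3
coins_for(28) = min(1+coins_for(27)=1+3=4, 1+coins_for(21)=1+3=4, 1+coins_for(20)=1+2=3, 1+coins_for(19)=1+2=3, 1+coins_for(17)=1+2=3) = 3
coins_for(29) = min(1+coins_for(28)=1+3=4, 1+coins_for(22)=1+2=3, 1+coins_for(21)=1+3=4, 1+coins_for(20)=1+2=3, 1+coins_for(18)=1+2=3) = 3
coins_for(30) = min(1+coins_for(29)=1+3=4, 1+coins_for(23)=1+3=4, 1+coins_for(22)=1+2=3, 1+coins_for(21)=1+3=4, 1+coins_for(19)=1+2=3) = 3
coins_for(31) = min(1+coins_for(30)=1+3=4, 1+coins_for(24)=1+3=4, 1+coins_for(23)=1+3=4, 1+coins_for(22)=1+2=3, 1+coins_for(20)=1+2=3) = 3
coins_for(32) = min(1+coins_for(31)=1+3=4, 1+coins_for(25)=1+3=4, 1+coins_for(24)=1+3=4, 1+coins_for(23)=1+3=4, 1+coins_for(21)=1+3=4) = 4
coins_for(33) = min(1+coins_for(32)=1+4=5, 1+coins_for(26)=1+3=4, 1+coins_for(25)=1+3=4, 1+coins_for(24)=1+3=4, 1+coins_for(22)=1+2=3) = 3
coins_for(34) = min(1+coins_for(33)=1+3=4, 1+coins_for(27)=1+3=4, 1+coins_for(26)=1+3=4, 1+coins_for(25)=1+3=4, 1+coins_for(23)=1+3=4) = 4

4


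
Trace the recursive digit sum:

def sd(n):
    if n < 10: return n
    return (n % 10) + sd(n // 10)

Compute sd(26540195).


sd(26540195) = 5 + sd(2654019)
sd(2654019) = 9 + sd(265401)
sd(265401) = 1 + sd(26540)
sd(26540) = 0 + sd(2654)
sd(2654) = 4 + sd(265)
sd(265) = 5 + sd(26)
sd(26) = 6 + sd(2)
sd(2) = 2  (base case)
Total: 5 + 9 + 1 + 0 + 4 + 5 + 6 + 2 = 32

32


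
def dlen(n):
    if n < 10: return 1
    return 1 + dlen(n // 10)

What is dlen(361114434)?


dlen(361114434) = 1 + dlen(36111443)
dlen(36111443) = 1 + dlen(3611144)
dlen(3611144) = 1 + dlen(361114)
dlen(361114) = 1 + dlen(36111)
dlen(36111) = 1 + dlen(3611)
dlen(3611) = 1 + dlen(361)
dlen(361) = 1 + dlen(36)
dlen(36) = 1 + dlen(3)
dlen(3) = 1  (base case: 3 < 10)
Unwinding: 1 + 1 + 1 + 1 + 1 + 1 + 1 + 1 + 1 = 9

9


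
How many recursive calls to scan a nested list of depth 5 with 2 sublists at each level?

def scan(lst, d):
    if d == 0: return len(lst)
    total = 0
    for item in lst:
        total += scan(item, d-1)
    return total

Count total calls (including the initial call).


At depth 0 (root): 1 call
At depth 1: each of 1 parents calls scan on 2 children = 2 calls
At depth 2: each of 2 parents calls scan on 2 children = 4 calls
At depth 3: each of 4 parents calls scan on 2 children = 8 calls
At depth 4: each of 8 parents calls scan on 2 children = 16 calls
At depth 5: each of 16 parents calls scan on 2 children = 32 calls
Total: 1 + 2 + 4 + 8 + 16 + 32 = 63

63


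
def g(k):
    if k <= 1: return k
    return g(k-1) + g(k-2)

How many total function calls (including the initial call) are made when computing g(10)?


Let C(n) = total calls for g(n)
C(0) = 1, C(1) = 1
C(2) = 1 + C(1) + C(0) = 1 + 1 + 1 = 3
C(3) = 1 + C(2) + C(1) = 1 + 3 + 1 = 5
C(4) = 1 + C(3) + C(2) = 1 + 5 + 3 = 9
C(5) = 1 + C(4) + C(3) = 1 + 9 + 5 = 15
C(6) = 1 + C(5) + C(4) = 1 + 15 + 9 = 25
C(7) = 1 + C(6) + C(5) = 1 + 25 + 15 = 41
C(8) = 1 + C(7) + C(6) = 1 + 41 + 25 = 67
C(9) = 1 + C(8) + C(7) = 1 + 67 + 41 = 109
C(10) = 1 + C(9) + C(8) = 1 + 109 + 67 = 177

177


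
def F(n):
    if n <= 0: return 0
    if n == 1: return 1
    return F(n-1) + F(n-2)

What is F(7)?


Computing F(7) bottom-up:
F(0) = 0
F(1) = 1
F(2) = F(1) + F(0) = 1 + 0 = 1
F(3) = F(2) + F(1) = 1 + 1 = 2
F(4) = F(3) + F(2) = 2 + 1 = 3
F(5) = F(4) + F(3) = 3 + 2 = 5
F(6) = F(5) + F(4) = 5 + 3 = 8
F(7) = F(6) + F(5) = 8 + 5 = 13

13


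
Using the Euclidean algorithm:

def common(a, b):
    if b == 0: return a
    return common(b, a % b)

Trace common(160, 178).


common(160, 178) = common(178, 160)
common(178, 160) = common(160, 18)
common(160, 18) = common(18, 16)
common(18, 16) = common(16, 2)
common(16, 2) = common(2, 0)
common(2, 0) = 2  (base case)

2


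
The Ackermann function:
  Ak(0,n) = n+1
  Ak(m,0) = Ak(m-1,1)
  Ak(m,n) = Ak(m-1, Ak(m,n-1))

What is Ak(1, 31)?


Ak(1, 31) = Ak(0, Ak(1, 30))
  Ak(1, 30) = Ak(0, Ak(1, 29))
    Ak(1, 29) = Ak(0, Ak(1, 28))
      Ak(1, 28) = Ak(0, Ak(1, 27))
        Ak(1, 27) = Ak(0, Ak(1, 26))
          Ak(1, 26) = Ak(0, Ak(1, 25))
          Ak(1, 25) = Ak(0, Ak(1, 24))
          Ak(1, 24) = Ak(0, Ak(1, 23))
          Ak(1, 23) = Ak(0, Ak(1, 22))
          Ak(1, 22) = Ak(0, Ak(1, 21))
          Ak(1, 21) = Ak(0, Ak(1, 20))
          Ak(1, 20) = Ak(0, Ak(1, 19))
          Ak(1, 19) = Ak(0, Ak(1, 18))
          Ak(1, 18) = Ak(0, Ak(1, 17))
          Ak(1, 17) = Ak(0, Ak(1, 16))
          Ak(1, 16) = Ak(0, Ak(1, 15))
          Ak(1, 15) = Ak(0, Ak(1, 14))
          Ak(1, 14) = Ak(0, Ak(1, 13))
          Ak(1, 13) = Ak(0, Ak(1, 12))
          Ak(1, 12) = Ak(0, Ak(1, 11))
          Ak(1, 11) = Ak(0, Ak(1, 10))
          Ak(1, 10) = Ak(0, Ak(1, 9))
          Ak(1, 9) = Ak(0, Ak(1, 8))
          Ak(1, 8) = Ak(0, Ak(1, 7))
          Ak(1, 7) = Ak(0, Ak(1, 6))
... (trace truncated)
Result: Ak(1, 31) = 33

33


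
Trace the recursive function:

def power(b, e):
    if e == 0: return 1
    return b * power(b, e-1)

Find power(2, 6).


power(2, 6)
= 2 * power(2, 5)
= 2 * 2 * power(2, 4)
= 2 * 2 * 2 * power(2, 3)
= 2 * 2 * 2 * 2 * power(2, 2)
= 2 * 2 * 2 * 2 * 2 * power(2, 1)
= 2 * 2 * 2 * 2 * 2 * 2 * power(2, 0)
= 2 * 2 * 2 * 2 * 2 * 2 * 1
= 64

64


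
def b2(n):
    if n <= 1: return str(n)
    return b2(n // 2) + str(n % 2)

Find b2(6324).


b2(6324) = b2(3162) + '0'
b2(3162) = b2(1581) + '0'
b2(1581) = b2(790) + '1'
b2(790) = b2(395) + '0'
b2(395) = b2(197) + '1'
b2(197) = b2(98) + '1'
b2(98) = b2(49) + '0'
b2(49) = b2(24) + '1'
b2(24) = b2(12) + '0'
b2(12) = b2(6) + '0'
b2(6) = b2(3) + '0'
b2(3) = b2(1) + '1'
b2(1) = '1'  (base case)
Concatenating: '1' + '1' + '0' + '0' + '0' + '1' + '0' + '1' + '1' + '0' + '1' + '0' + '0' = '1100010110100'

1100010110100


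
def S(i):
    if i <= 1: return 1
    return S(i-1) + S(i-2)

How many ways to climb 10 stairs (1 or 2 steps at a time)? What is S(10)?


Building up from base cases:
S(0) = 1
S(1) = 1
S(2) = S(1) + S(0) = 1 + 1 = 2
S(3) = S(2) + S(1) = 2 + 1 = 3
S(4) = S(3) + S(2) = 3 + 2 = 5
S(5) = S(4) + S(3) = 5 + 3 = 8
S(6) = S(5) + S(4) = 8 + 5 = 13
S(7) = S(6) + S(5) = 13 + 8 = 21
S(8) = S(7) + S(6) = 21 + 13 = 34
S(9) = S(8) + S(7) = 34 + 21 = 55
S(10) = S(9) + S(8) = 55 + 34 = 89

89


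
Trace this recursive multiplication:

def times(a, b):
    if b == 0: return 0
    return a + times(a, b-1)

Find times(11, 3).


times(11, 3) = 11 + times(11, 2)
times(11, 2) = 11 + times(11, 1)
times(11, 1) = 11 + times(11, 0)
times(11, 0) = 0  (base case)
Total: 11 + 11 + 11 + 0 = 33

33


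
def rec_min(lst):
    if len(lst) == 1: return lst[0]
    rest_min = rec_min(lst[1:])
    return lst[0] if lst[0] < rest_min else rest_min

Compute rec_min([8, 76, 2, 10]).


rec_min([8, 76, 2, 10]): compare 8 with rec_min([76, 2, 10])
rec_min([76, 2, 10]): compare 76 with rec_min([2, 10])
rec_min([2, 10]): compare 2 with rec_min([10])
rec_min([10]) = 10  (base case)
Compare 2 with 10 -> 2
Compare 76 with 2 -> 2
Compare 8 with 2 -> 2

2


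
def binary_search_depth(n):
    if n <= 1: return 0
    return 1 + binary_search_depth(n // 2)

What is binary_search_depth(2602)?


2602 / 2 = 1301
1301 / 2 = 650
650 / 2 = 325
325 / 2 = 162
162 / 2 = 81
81 / 2 = 40
40 / 2 = 20
20 / 2 = 10
10 / 2 = 5
5 / 2 = 2
2 / 2 = 1
Reached 1 after 11 halvings

11


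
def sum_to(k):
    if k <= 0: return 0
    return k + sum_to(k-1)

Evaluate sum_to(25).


sum_to(25)
= 25 + 24 + 23 + 22 + 21 + 20 + 19 + 18 + 17 + 16 + 15 + 14 + 13 + 12 + 11 + 10 + 9 + 8 + 7 + 6 + 5 + 4 + 3 + 2 + 1 + sum_to(0)
= 25 + 24 + 23 + 22 + 21 + 20 + 19 + 18 + 17 + 16 + 15 + 14 + 13 + 12 + 11 + 10 + 9 + 8 + 7 + 6 + 5 + 4 + 3 + 2 + 1 + 0
= 325

325


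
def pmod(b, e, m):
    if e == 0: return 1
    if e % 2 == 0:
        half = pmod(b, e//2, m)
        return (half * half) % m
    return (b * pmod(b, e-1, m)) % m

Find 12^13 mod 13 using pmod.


pmod(12, 13, 13): e is odd, compute pmod(12, 12, 13)
  pmod(12, 12, 13): e is even, compute pmod(12, 6, 13)
    pmod(12, 6, 13): e is even, compute pmod(12, 3, 13)
      pmod(12, 3, 13): e is odd, compute pmod(12, 2, 13)
        pmod(12, 2, 13): e is even, compute pmod(12, 1, 13)
          pmod(12, 1, 13): e is odd, compute pmod(12, 0, 13)
          pmod(12, 0, 13) = 1
          (12 * 1) % 13 = 12
        half=12, (12*12) % 13 = 1
      (12 * 1) % 13 = 12
    half=12, (12*12) % 13 = 1
  half=1, (1*1) % 13 = 1
(12 * 1) % 13 = 12

12


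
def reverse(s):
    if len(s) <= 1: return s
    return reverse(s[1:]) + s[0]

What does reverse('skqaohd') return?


reverse('skqaohd') = reverse('kqaohd') + 's'
reverse('kqaohd') = reverse('qaohd') + 'k'
reverse('qaohd') = reverse('aohd') + 'q'
reverse('aohd') = reverse('ohd') + 'a'
reverse('ohd') = reverse('hd') + 'o'
reverse('hd') = reverse('d') + 'h'
reverse('d') = 'd'  (base case)
Concatenating: 'd' + 'h' + 'o' + 'a' + 'q' + 'k' + 's' = 'dhoaqks'

dhoaqks


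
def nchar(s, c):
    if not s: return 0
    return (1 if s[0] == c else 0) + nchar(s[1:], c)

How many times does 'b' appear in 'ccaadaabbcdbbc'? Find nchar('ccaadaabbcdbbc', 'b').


s[0]='c' != 'b' -> 0
s[0]='c' != 'b' -> 0
s[0]='a' != 'b' -> 0
s[0]='a' != 'b' -> 0
s[0]='d' != 'b' -> 0
s[0]='a' != 'b' -> 0
s[0]='a' != 'b' -> 0
s[0]='b' == 'b' -> 1
s[0]='b' == 'b' -> 1
s[0]='c' != 'b' -> 0
s[0]='d' != 'b' -> 0
s[0]='b' == 'b' -> 1
s[0]='b' == 'b' -> 1
s[0]='c' != 'b' -> 0
Sum: 0 + 0 + 0 + 0 + 0 + 0 + 0 + 1 + 1 + 0 + 0 + 1 + 1 + 0 = 4

4


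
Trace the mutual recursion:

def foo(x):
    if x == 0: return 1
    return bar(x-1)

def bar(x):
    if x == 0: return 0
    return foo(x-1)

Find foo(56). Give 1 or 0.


foo(56) = bar(55)
bar(55) = foo(54)
foo(54) = bar(53)
bar(53) = foo(52)
foo(52) = bar(51)
bar(51) = foo(50)
foo(50) = bar(49)
bar(49) = foo(48)
foo(48) = bar(47)
bar(47) = foo(46)
foo(46) = bar(45)
bar(45) = foo(44)
foo(44) = bar(43)
bar(43) = foo(42)
foo(42) = bar(41)
bar(41) = foo(40)
foo(40) = bar(39)
bar(39) = foo(38)
foo(38) = bar(37)
bar(37) = foo(36)
foo(36) = bar(35)
bar(35) = foo(34)
foo(34) = bar(33)
bar(33) = foo(32)
foo(32) = bar(31)
bar(31) = foo(30)
foo(30) = bar(29)
bar(29) = foo(28)
foo(28) = bar(27)
bar(27) = foo(26)
foo(26) = bar(25)
bar(25) = foo(24)
foo(24) = bar(23)
bar(23) = foo(22)
foo(22) = bar(21)
bar(21) = foo(20)
foo(20) = bar(19)
bar(19) = foo(18)
foo(18) = bar(17)
bar(17) = foo(16)
foo(16) = bar(15)
bar(15) = foo(14)
foo(14) = bar(13)
bar(13) = foo(12)
foo(12) = bar(11)
bar(11) = foo(10)
foo(10) = bar(9)
bar(9) = foo(8)
foo(8) = bar(7)
bar(7) = foo(6)
foo(6) = bar(5)
bar(5) = foo(4)
foo(4) = bar(3)
bar(3) = foo(2)
foo(2) = bar(1)
bar(1) = foo(0)
foo(0) = 1  (base case)
Result: 1

1


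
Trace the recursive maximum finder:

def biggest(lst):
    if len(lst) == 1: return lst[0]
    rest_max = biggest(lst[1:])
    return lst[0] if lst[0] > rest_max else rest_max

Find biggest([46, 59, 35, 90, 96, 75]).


biggest([46, 59, 35, 90, 96, 75]): compare 46 with biggest([59, 35, 90, 96, 75])
biggest([59, 35, 90, 96, 75]): compare 59 with biggest([35, 90, 96, 75])
biggest([35, 90, 96, 75]): compare 35 with biggest([90, 96, 75])
biggest([90, 96, 75]): compare 90 with biggest([96, 75])
biggest([96, 75]): compare 96 with biggest([75])
biggest([75]) = 75  (base case)
Compare 96 with 75 -> 96
Compare 90 with 96 -> 96
Compare 35 with 96 -> 96
Compare 59 with 96 -> 96
Compare 46 with 96 -> 96

96


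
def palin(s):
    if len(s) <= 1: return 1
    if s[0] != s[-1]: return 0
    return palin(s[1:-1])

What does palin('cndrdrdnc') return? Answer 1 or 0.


palin('cndrdrdnc'): s[0]='c' == s[-1]='c' -> check palin('ndrdrdn')
palin('ndrdrdn'): s[0]='n' == s[-1]='n' -> check palin('drdrd')
palin('drdrd'): s[0]='d' == s[-1]='d' -> check palin('rdr')
palin('rdr'): s[0]='r' == s[-1]='r' -> check palin('d')
palin('d'): len <= 1 -> return 1  (base case)
Result: 1 (palindrome)

1


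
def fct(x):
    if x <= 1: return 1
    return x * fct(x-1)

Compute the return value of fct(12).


fct(12)
= 12 * fct(11)
= 12 * 11 * fct(10)
= 12 * 11 * 10 * fct(9)
= 12 * 11 * 10 * 9 * fct(8)
= 12 * 11 * 10 * 9 * 8 * fct(7)
= 12 * 11 * 10 * 9 * 8 * 7 * fct(6)
= 12 * 11 * 10 * 9 * 8 * 7 * 6 * fct(5)
= 12 * 11 * 10 * 9 * 8 * 7 * 6 * 5 * fct(4)
= 12 * 11 * 10 * 9 * 8 * 7 * 6 * 5 * 4 * fct(3)
= 12 * 11 * 10 * 9 * 8 * 7 * 6 * 5 * 4 * 3 * fct(2)
= 12 * 11 * 10 * 9 * 8 * 7 * 6 * 5 * 4 * 3 * 2 * fct(1)
= 12 * 11 * 10 * 9 * 8 * 7 * 6 * 5 * 4 * 3 * 2 * 1
= 479001600

479001600


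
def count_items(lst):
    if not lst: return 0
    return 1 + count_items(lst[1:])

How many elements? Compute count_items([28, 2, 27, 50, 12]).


count_items([28, 2, 27, 50, 12]) = 1 + count_items([2, 27, 50, 12])
count_items([2, 27, 50, 12]) = 1 + count_items([27, 50, 12])
count_items([27, 50, 12]) = 1 + count_items([50, 12])
count_items([50, 12]) = 1 + count_items([12])
count_items([12]) = 1 + count_items([])
count_items([]) = 0  (base case)
Unwinding: 1 + 1 + 1 + 1 + 1 + 0 = 5

5


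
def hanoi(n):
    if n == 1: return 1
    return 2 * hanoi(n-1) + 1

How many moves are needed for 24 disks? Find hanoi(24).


hanoi(24) = 2 * hanoi(23) + 1
hanoi(23) = 2 * hanoi(22) + 1
hanoi(22) = 2 * hanoi(21) + 1
hanoi(21) = 2 * hanoi(20) + 1
hanoi(20) = 2 * hanoi(19) + 1
hanoi(19) = 2 * hanoi(18) + 1
hanoi(18) = 2 * hanoi(17) + 1
hanoi(17) = 2 * hanoi(16) + 1
hanoi(16) = 2 * hanoi(15) + 1
hanoi(15) = 2 * hanoi(14) + 1
hanoi(14) = 2 * hanoi(13) + 1
hanoi(13) = 2 * hanoi(12) + 1
hanoi(12) = 2 * hanoi(11) + 1
hanoi(11) = 2 * hanoi(10) + 1
hanoi(10) = 2 * hanoi(9) + 1
hanoi(9) = 2 * hanoi(8) + 1
hanoi(8) = 2 * hanoi(7) + 1
hanoi(7) = 2 * hanoi(6) + 1
hanoi(6) = 2 * hanoi(5) + 1
hanoi(5) = 2 * hanoi(4) + 1
hanoi(4) = 2 * hanoi(3) + 1
hanoi(3) = 2 * hanoi(2) + 1
hanoi(2) = 2 * hanoi(1) + 1
hanoi(1) = 1  (base case)
hanoi(2) = 2 * 1 + 1 = 3
hanoi(3) = 2 * 3 + 1 = 7
hanoi(4) = 2 * 7 + 1 = 15
hanoi(5) = 2 * 15 + 1 = 31
hanoi(6) = 2 * 31 + 1 = 63
hanoi(7) = 2 * 63 + 1 = 127
hanoi(8) = 2 * 127 + 1 = 255
hanoi(9) = 2 * 255 + 1 = 511
hanoi(10) = 2 * 511 + 1 = 1023
hanoi(11) = 2 * 1023 + 1 = 2047
hanoi(12) = 2 * 2047 + 1 = 4095
hanoi(13) = 2 * 4095 + 1 = 8191
hanoi(14) = 2 * 8191 + 1 = 16383
hanoi(15) = 2 * 16383 + 1 = 32767
hanoi(16) = 2 * 32767 + 1 = 65535
hanoi(17) = 2 * 65535 + 1 = 131071
hanoi(18) = 2 * 131071 + 1 = 262143
hanoi(19) = 2 * 262143 + 1 = 524287
hanoi(20) = 2 * 524287 + 1 = 1048575
hanoi(21) = 2 * 1048575 + 1 = 2097151
hanoi(22) = 2 * 2097151 + 1 = 4194303
hanoi(23) = 2 * 4194303 + 1 = 8388607
hanoi(24) = 2 * 8388607 + 1 = 16777215

16777215


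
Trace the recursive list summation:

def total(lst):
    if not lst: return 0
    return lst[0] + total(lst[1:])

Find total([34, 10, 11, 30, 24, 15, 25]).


total([34, 10, 11, 30, 24, 15, 25]) = 34 + total([10, 11, 30, 24, 15, 25])
total([10, 11, 30, 24, 15, 25]) = 10 + total([11, 30, 24, 15, 25])
total([11, 30, 24, 15, 25]) = 11 + total([30, 24, 15, 25])
total([30, 24, 15, 25]) = 30 + total([24, 15, 25])
total([24, 15, 25]) = 24 + total([15, 25])
total([15, 25]) = 15 + total([25])
total([25]) = 25 + total([])
total([]) = 0  (base case)
Total: 34 + 10 + 11 + 30 + 24 + 15 + 25 + 0 = 149

149


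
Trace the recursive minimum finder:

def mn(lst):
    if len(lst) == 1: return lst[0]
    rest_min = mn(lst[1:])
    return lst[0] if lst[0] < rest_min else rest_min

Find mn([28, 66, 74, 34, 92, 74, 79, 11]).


mn([28, 66, 74, 34, 92, 74, 79, 11]): compare 28 with mn([66, 74, 34, 92, 74, 79, 11])
mn([66, 74, 34, 92, 74, 79, 11]): compare 66 with mn([74, 34, 92, 74, 79, 11])
mn([74, 34, 92, 74, 79, 11]): compare 74 with mn([34, 92, 74, 79, 11])
mn([34, 92, 74, 79, 11]): compare 34 with mn([92, 74, 79, 11])
mn([92, 74, 79, 11]): compare 92 with mn([74, 79, 11])
mn([74, 79, 11]): compare 74 with mn([79, 11])
mn([79, 11]): compare 79 with mn([11])
mn([11]) = 11  (base case)
Compare 79 with 11 -> 11
Compare 74 with 11 -> 11
Compare 92 with 11 -> 11
Compare 34 with 11 -> 11
Compare 74 with 11 -> 11
Compare 66 with 11 -> 11
Compare 28 with 11 -> 11

11


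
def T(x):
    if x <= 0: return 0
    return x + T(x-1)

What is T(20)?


T(20)
= 20 + 19 + 18 + 17 + 16 + 15 + 14 + 13 + 12 + 11 + 10 + 9 + 8 + 7 + 6 + 5 + 4 + 3 + 2 + 1 + T(0)
= 20 + 19 + 18 + 17 + 16 + 15 + 14 + 13 + 12 + 11 + 10 + 9 + 8 + 7 + 6 + 5 + 4 + 3 + 2 + 1 + 0
= 210

210


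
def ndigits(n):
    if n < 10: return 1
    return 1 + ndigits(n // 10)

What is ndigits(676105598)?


ndigits(676105598) = 1 + ndigits(67610559)
ndigits(67610559) = 1 + ndigits(6761055)
ndigits(6761055) = 1 + ndigits(676105)
ndigits(676105) = 1 + ndigits(67610)
ndigits(67610) = 1 + ndigits(6761)
ndigits(6761) = 1 + ndigits(676)
ndigits(676) = 1 + ndigits(67)
ndigits(67) = 1 + ndigits(6)
ndigits(6) = 1  (base case: 6 < 10)
Unwinding: 1 + 1 + 1 + 1 + 1 + 1 + 1 + 1 + 1 = 9

9


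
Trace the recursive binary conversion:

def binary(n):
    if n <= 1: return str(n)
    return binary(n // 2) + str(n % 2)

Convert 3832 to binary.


binary(3832) = binary(1916) + '0'
binary(1916) = binary(958) + '0'
binary(958) = binary(479) + '0'
binary(479) = binary(239) + '1'
binary(239) = binary(119) + '1'
binary(119) = binary(59) + '1'
binary(59) = binary(29) + '1'
binary(29) = binary(14) + '1'
binary(14) = binary(7) + '0'
binary(7) = binary(3) + '1'
binary(3) = binary(1) + '1'
binary(1) = '1'  (base case)
Concatenating: '1' + '1' + '1' + '0' + '1' + '1' + '1' + '1' + '1' + '0' + '0' + '0' = '111011111000'

111011111000


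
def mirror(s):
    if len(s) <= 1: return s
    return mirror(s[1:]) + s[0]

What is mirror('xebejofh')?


mirror('xebejofh') = mirror('ebejofh') + 'x'
mirror('ebejofh') = mirror('bejofh') + 'e'
mirror('bejofh') = mirror('ejofh') + 'b'
mirror('ejofh') = mirror('jofh') + 'e'
mirror('jofh') = mirror('ofh') + 'j'
mirror('ofh') = mirror('fh') + 'o'
mirror('fh') = mirror('h') + 'f'
mirror('h') = 'h'  (base case)
Concatenating: 'h' + 'f' + 'o' + 'j' + 'e' + 'b' + 'e' + 'x' = 'hfojebex'

hfojebex


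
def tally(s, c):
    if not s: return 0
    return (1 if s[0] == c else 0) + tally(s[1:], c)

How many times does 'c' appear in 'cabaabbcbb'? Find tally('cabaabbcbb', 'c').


s[0]='c' == 'c' -> 1
s[0]='a' != 'c' -> 0
s[0]='b' != 'c' -> 0
s[0]='a' != 'c' -> 0
s[0]='a' != 'c' -> 0
s[0]='b' != 'c' -> 0
s[0]='b' != 'c' -> 0
s[0]='c' == 'c' -> 1
s[0]='b' != 'c' -> 0
s[0]='b' != 'c' -> 0
Sum: 1 + 0 + 0 + 0 + 0 + 0 + 0 + 1 + 0 + 0 = 2

2


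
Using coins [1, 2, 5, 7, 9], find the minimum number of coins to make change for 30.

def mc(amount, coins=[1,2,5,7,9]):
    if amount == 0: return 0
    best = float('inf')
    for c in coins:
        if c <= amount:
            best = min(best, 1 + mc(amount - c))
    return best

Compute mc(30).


Building up with DP:
mc(0) = 0
mc(1) = min(1+mc(0)=1+0=1) = 1
mc(2) = min(1+mc(1)=1+1=2, 1+mc(0)=1+0=1) = 1
mc(3) = min(1+mc(2)=1+1=2, 1+mc(1)=1+1=2) = 2
mc(4) = min(1+mc(3)=1+2=3, 1+mc(2)=1+1=2) = 2
mc(5) = min(1+mc(4)=1+2=3, 1+mc(3)=1+2=3, 1+mc(0)=1+0=1) = 1
mc(6) = min(1+mc(5)=1+1=2, 1+mc(4)=1+2=3, 1+mc(1)=1+1=2) = 2
mc(7) = min(1+mc(6)=1+2=3, 1+mc(5)=1+1=2, 1+mc(2)=1+1=2, 1+mc(0)=1+0=1) = 1
mc(8) = min(1+mc(7)=1+1=2, 1+mc(6)=1+2=3, 1+mc(3)=1+2=3, 1+mc(1)=1+1=2) = 2
mc(9) = min(1+mc(8)=1+2=3, 1+mc(7)=1+1=2, 1+mc(4)=1+2=3, 1+mc(2)=1+1=2, 1+mc(0)=1+0=1) = 1
mc(10) = min(1+mc(9)=1+1=2, 1+mc(8)=1+2=3, 1+mc(5)=1+1=2, 1+mc(3)=1+2=3, 1+mc(1)=1+1=2) = 2
mc(11) = min(1+mc(10)=1+2=3, 1+mc(9)=1+1=2, 1+mc(6)=1+2=3, 1+mc(4)=1+2=3, 1+mc(2)=1+1=2) = 2
mc(12) = min(1+mc(11)=1+2=3, 1+mc(10)=1+2=3, 1+mc(7)=1+1=2, 1+mc(5)=1+1=2, 1+mc(3)=1+2=3) = 2
mc(13) = min(1+mc(12)=1+2=3, 1+mc(11)=1+2=3, 1+mc(8)=1+2=3, 1+mc(6)=1+2=3, 1+mc(4)=1+2=3) = 3
mc(14) = min(1+mc(13)=1+3=4, 1+mc(12)=1+2=3, 1+mc(9)=1+1=2, 1+mc(7)=1+1=2, 1+mc(5)=1+1=2) = 2
mc(15) = min(1+mc(14)=1+2=3, 1+mc(13)=1+3=4, 1+mc(10)=1+2=3, 1+mc(8)=1+2=3, 1+mc(6)=1+2=3) = 3
mc(16) = min(1+mc(15)=1+3=4, 1+mc(14)=1+2=3, 1+mc(11)=1+2=3, 1+mc(9)=1+1=2, 1+mc(7)=1+1=2) = 2
mc(17) = min(1+mc(16)=1+2=3, 1+mc(15)=1+3=4, 1+mc(12)=1+2=3, 1+mc(10)=1+2=3, 1+mc(8)=1+2=3) = 3
mc(18) = min(1+mc(17)=1+3=4, 1+mc(16)=1+2=3, 1+mc(13)=1+3=4, 1+mc(11)=1+2=3, 1+mc(9)=1+1=2) = 2
mc(19) = min(1+mc(18)=1+2=3, 1+mc(17)=1+3=4, 1+mc(14)=1+2=3, 1+mc(12)=1+2=3, 1+mc(10)=1+2=3) = 3
mc(20) = min(1+mc(19)=1+3=4, 1+mc(18)=1+2=3, 1+mc(15)=1+3=4, 1+mc(13)=1+3=4, 1+mc(11)=1+2=3) = 3
mc(21) = min(1+mc(20)=1+3=4, 1+mc(19)=1+3=4, 1+mc(16)=1+2=3, 1+mc(14)=1+2=3, 1+mc(12)=1+2=3) = 3
mc(22) = min(1+mc(21)=1+3=4, 1+mc(20)=1+3=4, 1+mc(17)=1+3=4, 1+mc(15)=1+3=4, 1+mc(13)=1+3=4) = 4
mc(23) = min(1+mc(22)=1+4=5, 1+mc(21)=1+3=4, 1+mc(18)=1+2=3, 1+mc(16)=1+2=3, 1+mc(14)=1+2=3) = 3
mc(24) = min(1+mc(23)=1+3=4, 1+mc(22)=1+4=5, 1+mc(19)=1+3=4, 1+mc(17)=1+3=4, 1+mc(15)=1+3=4) = 4
mc(25) = min(1+mc(24)=1+4=5, 1+mc(23)=1+3=4, 1+mc(20)=1+3=4, 1+mc(18)=1+2=3, 1+mc(16)=1+2=3) = 3
mc(26) = min(1+mc(25)=1+3=4, 1+mc(24)=1+4=5, 1+mc(21)=1+3=4, 1+mc(19)=1+3=4, 1+mc(17)=1+3=4) = 4
mc(27) = min(1+mc(26)=1+4=5, 1+mc(25)=1+3=4, 1+mc(22)=1+4=5, 1+mc(20)=1+3=4, 1+mc(18)=1+2=3) = 3
mc(28) = min(1+mc(27)=1+3=4, 1+mc(26)=1+4=5, 1+mc(23)=1+3=4, 1+mc(21)=1+3=4, 1+mc(19)=1+3=4) = 4
mc(29) = min(1+mc(28)=1+4=5, 1+mc(27)=1+3=4, 1+mc(24)=1+4=5, 1+mc(22)=1+4=5, 1+mc(20)=1+3=4) = 4
mc(30) = min(1+mc(29)=1+4=5, 1+mc(28)=1+4=5, 1+mc(25)=1+3=4, 1+mc(23)=1+3=4, 1+mc(21)=1+3=4) = 4

4


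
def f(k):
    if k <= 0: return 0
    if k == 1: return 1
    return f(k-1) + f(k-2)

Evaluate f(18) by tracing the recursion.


Computing f(18) bottom-up:
f(0) = 0
f(1) = 1
f(2) = f(1) + f(0) = 1 + 0 = 1
f(3) = f(2) + f(1) = 1 + 1 = 2
f(4) = f(3) + f(2) = 2 + 1 = 3
f(5) = f(4) + f(3) = 3 + 2 = 5
f(6) = f(5) + f(4) = 5 + 3 = 8
f(7) = f(6) + f(5) = 8 + 5 = 13
f(8) = f(7) + f(6) = 13 + 8 = 21
f(9) = f(8) + f(7) = 21 + 13 = 34
f(10) = f(9) + f(8) = 34 + 21 = 55
f(11) = f(10) + f(9) = 55 + 34 = 89
f(12) = f(11) + f(10) = 89 + 55 = 144
f(13) = f(12) + f(11) = 144 + 89 = 233
f(14) = f(13) + f(12) = 233 + 144 = 377
f(15) = f(14) + f(13) = 377 + 233 = 610
f(16) = f(15) + f(14) = 610 + 377 = 987
f(17) = f(16) + f(15) = 987 + 610 = 1597
f(18) = f(17) + f(16) = 1597 + 987 = 2584

2584


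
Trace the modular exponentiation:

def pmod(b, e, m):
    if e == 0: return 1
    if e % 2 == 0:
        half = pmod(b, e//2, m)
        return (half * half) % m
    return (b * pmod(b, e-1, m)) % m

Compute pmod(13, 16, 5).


pmod(13, 16, 5): e is even, compute pmod(13, 8, 5)
  pmod(13, 8, 5): e is even, compute pmod(13, 4, 5)
    pmod(13, 4, 5): e is even, compute pmod(13, 2, 5)
      pmod(13, 2, 5): e is even, compute pmod(13, 1, 5)
        pmod(13, 1, 5): e is odd, compute pmod(13, 0, 5)
          pmod(13, 0, 5) = 1
        (13 * 1) % 5 = 3
      half=3, (3*3) % 5 = 4
    half=4, (4*4) % 5 = 1
  half=1, (1*1) % 5 = 1
half=1, (1*1) % 5 = 1

1


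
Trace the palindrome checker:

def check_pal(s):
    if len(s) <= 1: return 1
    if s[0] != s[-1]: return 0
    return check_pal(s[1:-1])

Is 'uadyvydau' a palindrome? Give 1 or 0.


check_pal('uadyvydau'): s[0]='u' == s[-1]='u' -> check check_pal('adyvyda')
check_pal('adyvyda'): s[0]='a' == s[-1]='a' -> check check_pal('dyvyd')
check_pal('dyvyd'): s[0]='d' == s[-1]='d' -> check check_pal('yvy')
check_pal('yvy'): s[0]='y' == s[-1]='y' -> check check_pal('v')
check_pal('v'): len <= 1 -> return 1  (base case)
Result: 1 (palindrome)

1


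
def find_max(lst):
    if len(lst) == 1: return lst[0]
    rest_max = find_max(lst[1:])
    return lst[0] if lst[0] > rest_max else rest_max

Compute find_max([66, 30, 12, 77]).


find_max([66, 30, 12, 77]): compare 66 with find_max([30, 12, 77])
find_max([30, 12, 77]): compare 30 with find_max([12, 77])
find_max([12, 77]): compare 12 with find_max([77])
find_max([77]) = 77  (base case)
Compare 12 with 77 -> 77
Compare 30 with 77 -> 77
Compare 66 with 77 -> 77

77


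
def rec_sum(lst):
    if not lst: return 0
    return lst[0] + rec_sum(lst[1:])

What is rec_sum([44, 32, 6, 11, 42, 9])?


rec_sum([44, 32, 6, 11, 42, 9]) = 44 + rec_sum([32, 6, 11, 42, 9])
rec_sum([32, 6, 11, 42, 9]) = 32 + rec_sum([6, 11, 42, 9])
rec_sum([6, 11, 42, 9]) = 6 + rec_sum([11, 42, 9])
rec_sum([11, 42, 9]) = 11 + rec_sum([42, 9])
rec_sum([42, 9]) = 42 + rec_sum([9])
rec_sum([9]) = 9 + rec_sum([])
rec_sum([]) = 0  (base case)
Total: 44 + 32 + 6 + 11 + 42 + 9 + 0 = 144

144


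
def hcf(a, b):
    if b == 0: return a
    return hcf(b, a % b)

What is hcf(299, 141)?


hcf(299, 141) = hcf(141, 17)
hcf(141, 17) = hcf(17, 5)
hcf(17, 5) = hcf(5, 2)
hcf(5, 2) = hcf(2, 1)
hcf(2, 1) = hcf(1, 0)
hcf(1, 0) = 1  (base case)

1


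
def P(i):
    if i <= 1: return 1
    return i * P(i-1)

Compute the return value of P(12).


P(12)
= 12 * P(11)
= 12 * 11 * P(10)
= 12 * 11 * 10 * P(9)
= 12 * 11 * 10 * 9 * P(8)
= 12 * 11 * 10 * 9 * 8 * P(7)
= 12 * 11 * 10 * 9 * 8 * 7 * P(6)
= 12 * 11 * 10 * 9 * 8 * 7 * 6 * P(5)
= 12 * 11 * 10 * 9 * 8 * 7 * 6 * 5 * P(4)
= 12 * 11 * 10 * 9 * 8 * 7 * 6 * 5 * 4 * P(3)
= 12 * 11 * 10 * 9 * 8 * 7 * 6 * 5 * 4 * 3 * P(2)
= 12 * 11 * 10 * 9 * 8 * 7 * 6 * 5 * 4 * 3 * 2 * P(1)
= 12 * 11 * 10 * 9 * 8 * 7 * 6 * 5 * 4 * 3 * 2 * 1
= 479001600

479001600


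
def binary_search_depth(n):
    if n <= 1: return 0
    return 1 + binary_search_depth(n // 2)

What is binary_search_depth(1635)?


1635 / 2 = 817
817 / 2 = 408
408 / 2 = 204
204 / 2 = 102
102 / 2 = 51
51 / 2 = 25
25 / 2 = 12
12 / 2 = 6
6 / 2 = 3
3 / 2 = 1
Reached 1 after 10 halvings

10


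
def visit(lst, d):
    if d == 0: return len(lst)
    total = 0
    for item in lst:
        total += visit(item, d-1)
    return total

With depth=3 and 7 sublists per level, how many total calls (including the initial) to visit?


At depth 0 (root): 1 call
At depth 1: each of 1 parents calls visit on 7 children = 7 calls
At depth 2: each of 7 parents calls visit on 7 children = 49 calls
At depth 3: each of 49 parents calls visit on 7 children = 343 calls
Total: 1 + 7 + 49 + 343 = 400

400


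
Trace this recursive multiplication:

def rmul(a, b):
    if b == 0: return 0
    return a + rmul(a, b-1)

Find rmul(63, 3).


rmul(63, 3) = 63 + rmul(63, 2)
rmul(63, 2) = 63 + rmul(63, 1)
rmul(63, 1) = 63 + rmul(63, 0)
rmul(63, 0) = 0  (base case)
Total: 63 + 63 + 63 + 0 = 189

189


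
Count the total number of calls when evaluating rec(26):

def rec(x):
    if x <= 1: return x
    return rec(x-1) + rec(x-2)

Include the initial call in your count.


Let C(n) = total calls for rec(n)
C(0) = 1, C(1) = 1
C(2) = 1 + C(1) + C(0) = 1 + 1 + 1 = 3
C(3) = 1 + C(2) + C(1) = 1 + 3 + 1 = 5
C(4) = 1 + C(3) + C(2) = 1 + 5 + 3 = 9
C(5) = 1 + C(4) + C(3) = 1 + 9 + 5 = 15
C(6) = 1 + C(5) + C(4) = 1 + 15 + 9 = 25
C(7) = 1 + C(6) + C(5) = 1 + 25 + 15 = 41
C(8) = 1 + C(7) + C(6) = 1 + 41 + 25 = 67
C(9) = 1 + C(8) + C(7) = 1 + 67 + 41 = 109
C(10) = 1 + C(9) + C(8) = 1 + 109 + 67 = 177
C(11) = 1 + C(10) + C(9) = 1 + 177 + 109 = 287
C(12) = 1 + C(11) + C(10) = 1 + 287 + 177 = 465
C(13) = 1 + C(12) + C(11) = 1 + 465 + 287 = 753
C(14) = 1 + C(13) + C(12) = 1 + 753 + 465 = 1219
C(15) = 1 + C(14) + C(13) = 1 + 1219 + 753 = 1973
C(16) = 1 + C(15) + C(14) = 1 + 1973 + 1219 = 3193
C(17) = 1 + C(16) + C(15) = 1 + 3193 + 1973 = 5167
C(18) = 1 + C(17) + C(16) = 1 + 5167 + 3193 = 8361
C(19) = 1 + C(18) + C(17) = 1 + 8361 + 5167 = 13529
C(20) = 1 + C(19) + C(18) = 1 + 13529 + 8361 = 21891
C(21) = 1 + C(20) + C(19) = 1 + 21891 + 13529 = 35421
C(22) = 1 + C(21) + C(20) = 1 + 35421 + 21891 = 57313
C(23) = 1 + C(22) + C(21) = 1 + 57313 + 35421 = 92735
C(24) = 1 + C(23) + C(22) = 1 + 92735 + 57313 = 150049
C(25) = 1 + C(24) + C(23) = 1 + 150049 + 92735 = 242785
C(26) = 1 + C(25) + C(24) = 1 + 242785 + 150049 = 392835

392835


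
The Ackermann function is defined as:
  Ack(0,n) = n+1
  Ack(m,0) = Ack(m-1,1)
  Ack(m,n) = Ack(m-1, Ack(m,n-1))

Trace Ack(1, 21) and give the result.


Ack(1, 21) = Ack(0, Ack(1, 20))
  Ack(1, 20) = Ack(0, Ack(1, 19))
    Ack(1, 19) = Ack(0, Ack(1, 18))
      Ack(1, 18) = Ack(0, Ack(1, 17))
        Ack(1, 17) = Ack(0, Ack(1, 16))
          Ack(1, 16) = Ack(0, Ack(1, 15))
          Ack(1, 15) = Ack(0, Ack(1, 14))
          Ack(1, 14) = Ack(0, Ack(1, 13))
          Ack(1, 13) = Ack(0, Ack(1, 12))
          Ack(1, 12) = Ack(0, Ack(1, 11))
          Ack(1, 11) = Ack(0, Ack(1, 10))
          Ack(1, 10) = Ack(0, Ack(1, 9))
          Ack(1, 9) = Ack(0, Ack(1, 8))
          Ack(1, 8) = Ack(0, Ack(1, 7))
          Ack(1, 7) = Ack(0, Ack(1, 6))
          Ack(1, 6) = Ack(0, Ack(1, 5))
          Ack(1, 5) = Ack(0, Ack(1, 4))
          Ack(1, 4) = Ack(0, Ack(1, 3))
          Ack(1, 3) = Ack(0, Ack(1, 2))
          Ack(1, 2) = Ack(0, Ack(1, 1))
          Ack(1, 1) = Ack(0, Ack(1, 0))
          Ack(1, 0) = Ack(0, 1)
          Ack(0, 1) = 2
            = Ack(0, 2)
          Ack(0, 2) = 3
... (trace truncated)
Result: Ack(1, 21) = 23

23


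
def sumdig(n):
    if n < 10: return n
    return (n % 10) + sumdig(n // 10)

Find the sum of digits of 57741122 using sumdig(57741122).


sumdig(57741122) = 2 + sumdig(5774112)
sumdig(5774112) = 2 + sumdig(577411)
sumdig(577411) = 1 + sumdig(57741)
sumdig(57741) = 1 + sumdig(5774)
sumdig(5774) = 4 + sumdig(577)
sumdig(577) = 7 + sumdig(57)
sumdig(57) = 7 + sumdig(5)
sumdig(5) = 5  (base case)
Total: 2 + 2 + 1 + 1 + 4 + 7 + 7 + 5 = 29

29


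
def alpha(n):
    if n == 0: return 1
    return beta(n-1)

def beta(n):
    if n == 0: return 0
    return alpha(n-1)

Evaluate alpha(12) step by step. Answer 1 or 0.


alpha(12) = beta(11)
beta(11) = alpha(10)
alpha(10) = beta(9)
beta(9) = alpha(8)
alpha(8) = beta(7)
beta(7) = alpha(6)
alpha(6) = beta(5)
beta(5) = alpha(4)
alpha(4) = beta(3)
beta(3) = alpha(2)
alpha(2) = beta(1)
beta(1) = alpha(0)
alpha(0) = 1  (base case)
Result: 1

1


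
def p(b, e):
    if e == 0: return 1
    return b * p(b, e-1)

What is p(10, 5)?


p(10, 5)
= 10 * p(10, 4)
= 10 * 10 * p(10, 3)
= 10 * 10 * 10 * p(10, 2)
= 10 * 10 * 10 * 10 * p(10, 1)
= 10 * 10 * 10 * 10 * 10 * p(10, 0)
= 10 * 10 * 10 * 10 * 10 * 1
= 100000

100000


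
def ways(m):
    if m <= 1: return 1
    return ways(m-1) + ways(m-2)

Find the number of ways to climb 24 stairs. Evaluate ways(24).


Building up from base cases:
ways(0) = 1
ways(1) = 1
ways(2) = ways(1) + ways(0) = 1 + 1 = 2
ways(3) = ways(2) + ways(1) = 2 + 1 = 3
ways(4) = ways(3) + ways(2) = 3 + 2 = 5
ways(5) = ways(4) + ways(3) = 5 + 3 = 8
ways(6) = ways(5) + ways(4) = 8 + 5 = 13
ways(7) = ways(6) + ways(5) = 13 + 8 = 21
ways(8) = ways(7) + ways(6) = 21 + 13 = 34
ways(9) = ways(8) + ways(7) = 34 + 21 = 55
ways(10) = ways(9) + ways(8) = 55 + 34 = 89
ways(11) = ways(10) + ways(9) = 89 + 55 = 144
ways(12) = ways(11) + ways(10) = 144 + 89 = 233
ways(13) = ways(12) + ways(11) = 233 + 144 = 377
ways(14) = ways(13) + ways(12) = 377 + 233 = 610
ways(15) = ways(14) + ways(13) = 610 + 377 = 987
ways(16) = ways(15) + ways(14) = 987 + 610 = 1597
ways(17) = ways(16) + ways(15) = 1597 + 987 = 2584
ways(18) = ways(17) + ways(16) = 2584 + 1597 = 4181
ways(19) = ways(18) + ways(17) = 4181 + 2584 = 6765
ways(20) = ways(19) + ways(18) = 6765 + 4181 = 10946
ways(21) = ways(20) + ways(19) = 10946 + 6765 = 17711
ways(22) = ways(21) + ways(20) = 17711 + 10946 = 28657
ways(23) = ways(22) + ways(21) = 28657 + 17711 = 46368
ways(24) = ways(23) + ways(22) = 46368 + 28657 = 75025

75025


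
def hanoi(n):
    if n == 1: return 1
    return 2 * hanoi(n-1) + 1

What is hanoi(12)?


hanoi(12) = 2 * hanoi(11) + 1
hanoi(11) = 2 * hanoi(10) + 1
hanoi(10) = 2 * hanoi(9) + 1
hanoi(9) = 2 * hanoi(8) + 1
hanoi(8) = 2 * hanoi(7) + 1
hanoi(7) = 2 * hanoi(6) + 1
hanoi(6) = 2 * hanoi(5) + 1
hanoi(5) = 2 * hanoi(4) + 1
hanoi(4) = 2 * hanoi(3) + 1
hanoi(3) = 2 * hanoi(2) + 1
hanoi(2) = 2 * hanoi(1) + 1
hanoi(1) = 1  (base case)
hanoi(2) = 2 * 1 + 1 = 3
hanoi(3) = 2 * 3 + 1 = 7
hanoi(4) = 2 * 7 + 1 = 15
hanoi(5) = 2 * 15 + 1 = 31
hanoi(6) = 2 * 31 + 1 = 63
hanoi(7) = 2 * 63 + 1 = 127
hanoi(8) = 2 * 127 + 1 = 255
hanoi(9) = 2 * 255 + 1 = 511
hanoi(10) = 2 * 511 + 1 = 1023
hanoi(11) = 2 * 1023 + 1 = 2047
hanoi(12) = 2 * 2047 + 1 = 4095

4095


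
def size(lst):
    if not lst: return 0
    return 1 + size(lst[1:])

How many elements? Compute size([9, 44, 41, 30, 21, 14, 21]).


size([9, 44, 41, 30, 21, 14, 21]) = 1 + size([44, 41, 30, 21, 14, 21])
size([44, 41, 30, 21, 14, 21]) = 1 + size([41, 30, 21, 14, 21])
size([41, 30, 21, 14, 21]) = 1 + size([30, 21, 14, 21])
size([30, 21, 14, 21]) = 1 + size([21, 14, 21])
size([21, 14, 21]) = 1 + size([14, 21])
size([14, 21]) = 1 + size([21])
size([21]) = 1 + size([])
size([]) = 0  (base case)
Unwinding: 1 + 1 + 1 + 1 + 1 + 1 + 1 + 0 = 7

7


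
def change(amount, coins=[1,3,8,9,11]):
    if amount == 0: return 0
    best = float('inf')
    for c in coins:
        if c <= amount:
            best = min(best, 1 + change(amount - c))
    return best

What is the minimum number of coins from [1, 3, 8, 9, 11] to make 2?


Building up with DP:
change(0) = 0
change(1) = min(1+change(0)=1+0=1) = 1
change(2) = min(1+change(1)=1+1=2) = 2

2


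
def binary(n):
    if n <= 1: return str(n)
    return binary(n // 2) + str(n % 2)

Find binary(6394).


binary(6394) = binary(3197) + '0'
binary(3197) = binary(1598) + '1'
binary(1598) = binary(799) + '0'
binary(799) = binary(399) + '1'
binary(399) = binary(199) + '1'
binary(199) = binary(99) + '1'
binary(99) = binary(49) + '1'
binary(49) = binary(24) + '1'
binary(24) = binary(12) + '0'
binary(12) = binary(6) + '0'
binary(6) = binary(3) + '0'
binary(3) = binary(1) + '1'
binary(1) = '1'  (base case)
Concatenating: '1' + '1' + '0' + '0' + '0' + '1' + '1' + '1' + '1' + '1' + '0' + '1' + '0' = '1100011111010'

1100011111010


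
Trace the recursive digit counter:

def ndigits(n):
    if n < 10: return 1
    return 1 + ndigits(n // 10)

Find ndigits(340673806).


ndigits(340673806) = 1 + ndigits(34067380)
ndigits(34067380) = 1 + ndigits(3406738)
ndigits(3406738) = 1 + ndigits(340673)
ndigits(340673) = 1 + ndigits(34067)
ndigits(34067) = 1 + ndigits(3406)
ndigits(3406) = 1 + ndigits(340)
ndigits(340) = 1 + ndigits(34)
ndigits(34) = 1 + ndigits(3)
ndigits(3) = 1  (base case: 3 < 10)
Unwinding: 1 + 1 + 1 + 1 + 1 + 1 + 1 + 1 + 1 = 9

9


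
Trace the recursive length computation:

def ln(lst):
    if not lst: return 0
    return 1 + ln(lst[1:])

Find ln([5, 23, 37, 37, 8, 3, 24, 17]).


ln([5, 23, 37, 37, 8, 3, 24, 17]) = 1 + ln([23, 37, 37, 8, 3, 24, 17])
ln([23, 37, 37, 8, 3, 24, 17]) = 1 + ln([37, 37, 8, 3, 24, 17])
ln([37, 37, 8, 3, 24, 17]) = 1 + ln([37, 8, 3, 24, 17])
ln([37, 8, 3, 24, 17]) = 1 + ln([8, 3, 24, 17])
ln([8, 3, 24, 17]) = 1 + ln([3, 24, 17])
ln([3, 24, 17]) = 1 + ln([24, 17])
ln([24, 17]) = 1 + ln([17])
ln([17]) = 1 + ln([])
ln([]) = 0  (base case)
Unwinding: 1 + 1 + 1 + 1 + 1 + 1 + 1 + 1 + 0 = 8

8


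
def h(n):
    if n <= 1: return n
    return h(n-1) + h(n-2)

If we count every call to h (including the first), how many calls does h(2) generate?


Let C(n) = total calls for h(n)
C(0) = 1, C(1) = 1
C(2) = 1 + C(1) + C(0) = 1 + 1 + 1 = 3

3


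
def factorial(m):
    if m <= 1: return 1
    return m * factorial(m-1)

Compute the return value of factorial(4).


factorial(4)
= 4 * factorial(3)
= 4 * 3 * factorial(2)
= 4 * 3 * 2 * factorial(1)
= 4 * 3 * 2 * 1
= 24

24


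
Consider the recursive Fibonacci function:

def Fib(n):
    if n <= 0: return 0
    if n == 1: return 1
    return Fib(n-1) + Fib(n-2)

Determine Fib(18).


Computing Fib(18) bottom-up:
Fib(0) = 0
Fib(1) = 1
Fib(2) = Fib(1) + Fib(0) = 1 + 0 = 1
Fib(3) = Fib(2) + Fib(1) = 1 + 1 = 2
Fib(4) = Fib(3) + Fib(2) = 2 + 1 = 3
Fib(5) = Fib(4) + Fib(3) = 3 + 2 = 5
Fib(6) = Fib(5) + Fib(4) = 5 + 3 = 8
Fib(7) = Fib(6) + Fib(5) = 8 + 5 = 13
Fib(8) = Fib(7) + Fib(6) = 13 + 8 = 21
Fib(9) = Fib(8) + Fib(7) = 21 + 13 = 34
Fib(10) = Fib(9) + Fib(8) = 34 + 21 = 55
Fib(11) = Fib(10) + Fib(9) = 55 + 34 = 89
Fib(12) = Fib(11) + Fib(10) = 89 + 55 = 144
Fib(13) = Fib(12) + Fib(11) = 144 + 89 = 233
Fib(14) = Fib(13) + Fib(12) = 233 + 144 = 377
Fib(15) = Fib(14) + Fib(13) = 377 + 233 = 610
Fib(16) = Fib(15) + Fib(14) = 610 + 377 = 987
Fib(17) = Fib(16) + Fib(15) = 987 + 610 = 1597
Fib(18) = Fib(17) + Fib(16) = 1597 + 987 = 2584

2584


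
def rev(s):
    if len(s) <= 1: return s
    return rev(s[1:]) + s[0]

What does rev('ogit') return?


rev('ogit') = rev('git') + 'o'
rev('git') = rev('it') + 'g'
rev('it') = rev('t') + 'i'
rev('t') = 't'  (base case)
Concatenating: 't' + 'i' + 'g' + 'o' = 'tigo'

tigo


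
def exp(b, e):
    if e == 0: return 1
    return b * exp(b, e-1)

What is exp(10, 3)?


exp(10, 3)
= 10 * exp(10, 2)
= 10 * 10 * exp(10, 1)
= 10 * 10 * 10 * exp(10, 0)
= 10 * 10 * 10 * 1
= 1000

1000


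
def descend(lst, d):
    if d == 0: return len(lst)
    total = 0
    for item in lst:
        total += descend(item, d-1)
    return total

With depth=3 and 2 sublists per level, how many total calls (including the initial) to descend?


At depth 0 (root): 1 call
At depth 1: each of 1 parents calls descend on 2 children = 2 calls
At depth 2: each of 2 parents calls descend on 2 children = 4 calls
At depth 3: each of 4 parents calls descend on 2 children = 8 calls
Total: 1 + 2 + 4 + 8 = 15

15


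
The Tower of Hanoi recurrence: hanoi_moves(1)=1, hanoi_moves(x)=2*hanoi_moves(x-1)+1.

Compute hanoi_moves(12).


hanoi_moves(12) = 2 * hanoi_moves(11) + 1
hanoi_moves(11) = 2 * hanoi_moves(10) + 1
hanoi_moves(10) = 2 * hanoi_moves(9) + 1
hanoi_moves(9) = 2 * hanoi_moves(8) + 1
hanoi_moves(8) = 2 * hanoi_moves(7) + 1
hanoi_moves(7) = 2 * hanoi_moves(6) + 1
hanoi_moves(6) = 2 * hanoi_moves(5) + 1
hanoi_moves(5) = 2 * hanoi_moves(4) + 1
hanoi_moves(4) = 2 * hanoi_moves(3) + 1
hanoi_moves(3) = 2 * hanoi_moves(2) + 1
hanoi_moves(2) = 2 * hanoi_moves(1) + 1
hanoi_moves(1) = 1  (base case)
hanoi_moves(2) = 2 * 1 + 1 = 3
hanoi_moves(3) = 2 * 3 + 1 = 7
hanoi_moves(4) = 2 * 7 + 1 = 15
hanoi_moves(5) = 2 * 15 + 1 = 31
hanoi_moves(6) = 2 * 31 + 1 = 63
hanoi_moves(7) = 2 * 63 + 1 = 127
hanoi_moves(8) = 2 * 127 + 1 = 255
hanoi_moves(9) = 2 * 255 + 1 = 511
hanoi_moves(10) = 2 * 511 + 1 = 1023
hanoi_moves(11) = 2 * 1023 + 1 = 2047
hanoi_moves(12) = 2 * 2047 + 1 = 4095

4095
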